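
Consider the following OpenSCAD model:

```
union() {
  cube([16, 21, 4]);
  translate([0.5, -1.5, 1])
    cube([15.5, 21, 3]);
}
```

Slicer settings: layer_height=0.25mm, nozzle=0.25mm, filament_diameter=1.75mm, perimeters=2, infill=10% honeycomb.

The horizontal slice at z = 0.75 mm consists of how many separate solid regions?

1

At z = 0.75 mm: the cube is present — its section is the full 16×21 rectangle; the cube at (0.5, -1.5) is not intersected at this z (z outside [1, 4]); Taking the union: only the 16×21 cube is present, so the union is just that shape — 1 connected region. The result has 1 disconnected region.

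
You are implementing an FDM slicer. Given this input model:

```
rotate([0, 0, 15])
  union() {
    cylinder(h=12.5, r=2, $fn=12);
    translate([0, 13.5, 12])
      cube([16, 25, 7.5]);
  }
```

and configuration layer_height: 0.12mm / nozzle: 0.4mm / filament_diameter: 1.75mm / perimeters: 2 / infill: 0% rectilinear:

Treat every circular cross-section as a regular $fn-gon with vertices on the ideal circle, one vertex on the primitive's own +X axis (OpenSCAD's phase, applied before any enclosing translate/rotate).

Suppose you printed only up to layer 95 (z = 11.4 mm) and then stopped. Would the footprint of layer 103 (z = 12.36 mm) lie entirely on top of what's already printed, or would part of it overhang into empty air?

part overhangs

Compare the two slices. At z = 11.4: the r=2 cylinder gives a regular 12-gon of circumradius 2 (constant along its height) (area = (12/2)·2.000²·sin(360°/12) = 12.00 mm²); the cube at (0, 13.5) is not intersected at this z (z outside [12, 19.5]); Taking the union: only the r=2 cylinder is present, so the union is just that shape — area = 12.00 mm²; (whole slice rotated 15° about Z — lengths, areas and connectivity unchanged). At z = 12.36: the r=2 cylinder contributes a regular 12-gon of circumradius 2 (area = (12/2)·2.000²·sin(360°/12) = 12.00 mm²); the cube at (0, 13.5) is present — its section is the full 16×25 rectangle (area 400.00 mm²); Taking the union: the 2 present regions are separate (no shared area or edge), so areas and boundary lengths simply add and each stays a separate island — area = 412.00 mm²; (whole slice rotated 15° about Z — lengths, areas and connectivity unchanged). Checking containment: at z = 12.36 the cross-section extends beyond the z = 11.4 cross-section by about 400.00 mm².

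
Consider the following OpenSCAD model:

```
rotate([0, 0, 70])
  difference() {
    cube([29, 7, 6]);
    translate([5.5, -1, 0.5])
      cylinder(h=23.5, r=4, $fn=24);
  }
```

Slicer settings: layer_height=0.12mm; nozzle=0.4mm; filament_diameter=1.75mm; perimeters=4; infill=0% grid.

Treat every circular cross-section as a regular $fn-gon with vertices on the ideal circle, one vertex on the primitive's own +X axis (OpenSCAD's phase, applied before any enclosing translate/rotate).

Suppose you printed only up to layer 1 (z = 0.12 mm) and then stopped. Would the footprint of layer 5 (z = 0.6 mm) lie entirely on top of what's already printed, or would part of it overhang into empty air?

entirely on top

Compare the two slices. At z = 0.12: the 29×7 cube contributes its full rectangle (area 203.00 mm²); the cylinder at (5.5, -1) does not reach this height (z outside [0.5, 24]); Taking the first minus the rest: none of the subtracted shapes is present at this height, so the 29×7 cube is unchanged — area = 203.00 mm²; (whole slice rotated 70° about Z — lengths, areas and connectivity unchanged). At z = 0.6: the 29×7 cube contributes its full rectangle (area 203.00 mm²); the r=4 cylinder at (5.5, -1) contributes a regular 24-gon of circumradius 4 (area = (24/2)·4.000²·sin(360°/24) = 49.69 mm²); After the difference (first − rest): starting from the 29×7 cube (203.00 mm²), the r=4 cylinder at (5.5, -1) partially overlaps it — only the 16.98 mm² overlap (of its 49.69 mm²) is removed, clipping the outline — area = 186.02 mm²; (rotated 70° about Z; rotation is an isometry so areas/perimeters/island counts are preserved). Checking containment: the cross-section at z = 0.6 is a subset of the cross-section at z = 0.12.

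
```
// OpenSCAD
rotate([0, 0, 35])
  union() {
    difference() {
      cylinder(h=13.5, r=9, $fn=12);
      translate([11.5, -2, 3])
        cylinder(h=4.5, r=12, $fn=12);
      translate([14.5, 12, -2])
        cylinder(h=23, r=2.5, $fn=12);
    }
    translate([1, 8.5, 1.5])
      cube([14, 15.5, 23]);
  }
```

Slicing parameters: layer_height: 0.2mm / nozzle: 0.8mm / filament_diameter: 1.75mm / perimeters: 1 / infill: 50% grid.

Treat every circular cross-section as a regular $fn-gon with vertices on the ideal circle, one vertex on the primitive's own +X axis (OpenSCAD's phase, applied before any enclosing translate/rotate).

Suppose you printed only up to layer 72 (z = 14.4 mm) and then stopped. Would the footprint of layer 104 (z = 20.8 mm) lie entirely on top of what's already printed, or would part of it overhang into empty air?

Compare the two slices. At z = 14.4: the cylinder is not intersected at this z (z outside [0, 13.5]); the cylinder at (11.5, -2) does not reach this height (z outside [3, 7.5]); the r=2.5 cylinder at (14.5, 12) gives a regular 12-gon of circumradius 2.5 (constant along its height) (area = (12/2)·2.500²·sin(360°/12) = 18.75 mm²); After the difference (first − rest): the first operand is absent here, so nothing remains; the cube at (1, 8.5) is present — its section is the full 14×15.5 rectangle (area 217.00 mm²); Merging all regions: only the 14×15.5 cube at (1, 8.5) is present, so the union is just that shape — area = 217.00 mm²; (whole slice rotated 35° about Z — lengths, areas and connectivity unchanged). At z = 20.8: the cylinder is not intersected at this z (z outside [0, 13.5]); the cylinder at (11.5, -2) is not intersected at this z (z outside [3, 7.5]); the r=2.5 cylinder at (14.5, 12) contributes a regular 12-gon of circumradius 2.5 (area = (12/2)·2.500²·sin(360°/12) = 18.75 mm²); Taking the first minus the rest: the first operand is absent here, so nothing remains; the 14×15.5 cube at (1, 8.5) contributes its full rectangle (area 217.00 mm²); Merging all regions: only the 14×15.5 cube at (1, 8.5) is present, so the union is just that shape — area = 217.00 mm²; (whole slice rotated 35° about Z — lengths, areas and connectivity unchanged). Checking containment: the cross-section at z = 20.8 is a subset of the cross-section at z = 14.4.

entirely on top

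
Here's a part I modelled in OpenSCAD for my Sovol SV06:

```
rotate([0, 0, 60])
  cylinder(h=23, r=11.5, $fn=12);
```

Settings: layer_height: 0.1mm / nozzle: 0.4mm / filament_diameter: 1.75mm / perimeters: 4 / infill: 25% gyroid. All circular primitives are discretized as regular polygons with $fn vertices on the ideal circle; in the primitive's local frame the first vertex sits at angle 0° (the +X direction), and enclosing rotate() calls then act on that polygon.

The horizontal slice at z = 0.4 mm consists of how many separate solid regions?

At z = 0.4 mm: the cylinder: section is a regular 12-gon, circumradius r=11.5; (rotated 60° about Z; rotation is an isometry so areas/perimeters/island counts are preserved). The result has 1 disconnected region.

1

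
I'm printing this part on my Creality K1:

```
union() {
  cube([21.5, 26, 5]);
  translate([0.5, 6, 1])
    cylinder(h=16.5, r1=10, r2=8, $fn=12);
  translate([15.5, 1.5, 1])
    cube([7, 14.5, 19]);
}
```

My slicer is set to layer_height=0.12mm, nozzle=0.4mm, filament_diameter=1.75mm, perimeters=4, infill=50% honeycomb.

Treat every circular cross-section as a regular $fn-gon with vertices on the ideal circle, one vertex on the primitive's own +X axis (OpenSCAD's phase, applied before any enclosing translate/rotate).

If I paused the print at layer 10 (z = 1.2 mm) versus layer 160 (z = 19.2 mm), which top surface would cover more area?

layer 10 (z = 1.2 mm)

Layer 10 (z = 1.2): the cube (footprint 21.5×26) is included at this height (area 559.00 mm²); the cone at (0.5, 6): at t=0.012 of its height the radius interpolates to r₁+(r₂−r₁)t = 9.976, giving a regular 12-gon of that circumradius (area = (12/2)·9.976²·sin(360°/12) = 298.55 mm²); the cube at (15.5, 1.5) (footprint 7×14.5) is included at this height (area 101.50 mm²); Merging all regions: the regions partially overlap — summed areas 959.05 mm² minus the doubly-counted overlap 224.25 mm² gives 734.80 mm² — area = 734.80 mm². So its area = 734.80 mm². Layer 160 (z = 19.2): the cube does not reach this height (z outside [0, 5]); the cone at (0.5, 6) is not intersected at this z (z outside [1, 17.5]); the cube at (15.5, 1.5) is present — its section is the full 7×14.5 rectangle (area 101.50 mm²); Taking the union: only the 7×14.5 cube at (15.5, 1.5) is present, so the union is just that shape — area = 101.50 mm². So its area = 101.50 mm². Layer 10 is larger (734.80 vs 101.50 mm²).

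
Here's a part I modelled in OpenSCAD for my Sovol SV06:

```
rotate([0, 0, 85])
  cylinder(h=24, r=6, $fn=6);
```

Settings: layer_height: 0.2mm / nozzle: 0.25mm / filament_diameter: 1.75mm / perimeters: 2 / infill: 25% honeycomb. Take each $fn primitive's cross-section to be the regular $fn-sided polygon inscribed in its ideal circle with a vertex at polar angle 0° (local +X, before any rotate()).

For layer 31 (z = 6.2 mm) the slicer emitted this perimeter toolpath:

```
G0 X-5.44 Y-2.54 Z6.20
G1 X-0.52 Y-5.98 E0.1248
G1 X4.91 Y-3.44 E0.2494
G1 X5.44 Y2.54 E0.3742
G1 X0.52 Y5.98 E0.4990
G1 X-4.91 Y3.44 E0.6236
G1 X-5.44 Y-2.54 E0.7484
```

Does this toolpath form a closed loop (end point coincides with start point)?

yes

Start point (G0): (-5.44, -2.54). End point (last G1): the path returns to the start — closed.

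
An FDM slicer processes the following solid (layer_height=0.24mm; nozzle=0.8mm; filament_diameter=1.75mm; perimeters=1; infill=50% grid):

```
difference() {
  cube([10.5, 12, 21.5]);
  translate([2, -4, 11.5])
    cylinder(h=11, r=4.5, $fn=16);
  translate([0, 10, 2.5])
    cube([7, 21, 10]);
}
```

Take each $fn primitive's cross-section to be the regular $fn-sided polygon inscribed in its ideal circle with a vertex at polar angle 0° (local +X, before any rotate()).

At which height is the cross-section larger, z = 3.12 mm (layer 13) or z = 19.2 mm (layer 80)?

Layer 13 (z = 3.12): the 10.5×12 cube contributes its full rectangle (area 126.00 mm²); the cylinder at (2, -4) is not intersected at this z (z outside [11.5, 22.5]); the cube at (0, 10) (footprint 7×21) is included at this height (area 147.00 mm²); Subtracting the remaining from the first: starting from the 10.5×12 cube (126.00 mm²), the 7×21 cube at (0, 10) partially overlaps it — only the 14.00 mm² overlap (of its 147.00 mm²) is removed, clipping the outline — area = 112.00 mm². So its area = 112.00 mm². Layer 80 (z = 19.2): the cube is present — its section is the full 10.5×12 rectangle (area 126.00 mm²); the r=4.5 cylinder at (2, -4) gives a regular 16-gon of circumradius 4.5 (constant along its height) (area = (16/2)·4.500²·sin(360°/16) = 61.99 mm²); the cube at (0, 10) does not reach this height (z outside [2.5, 12.5]); Subtracting the remaining from the first: starting from the 10.5×12 cube (126.00 mm²), the r=4.5 cylinder at (2, -4) partially overlaps it — only the 1.17 mm² overlap (of its 61.99 mm²) is removed, clipping the outline — area = 124.83 mm². So its area = 124.83 mm². Layer 80 is larger (124.83 vs 112.00 mm²).

layer 80 (z = 19.2 mm)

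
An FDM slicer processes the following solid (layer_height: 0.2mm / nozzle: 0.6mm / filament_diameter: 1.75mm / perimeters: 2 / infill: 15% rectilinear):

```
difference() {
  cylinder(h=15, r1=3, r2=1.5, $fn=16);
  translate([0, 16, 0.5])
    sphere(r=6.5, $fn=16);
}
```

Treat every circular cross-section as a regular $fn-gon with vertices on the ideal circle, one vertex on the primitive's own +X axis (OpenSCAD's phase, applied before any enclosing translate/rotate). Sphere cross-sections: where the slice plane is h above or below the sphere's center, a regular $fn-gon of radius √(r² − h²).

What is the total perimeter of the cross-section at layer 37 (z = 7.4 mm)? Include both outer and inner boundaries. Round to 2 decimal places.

14.11 mm

At z = 7.4 mm: the cone: at t=0.493 of its height the radius interpolates to r₁+(r₂−r₁)t = 2.260, giving a regular 16-gon of that circumradius (perimeter = 2·16·2.260·sin(180°/16) = 14.11 mm); the sphere at (0, 16) is not intersected at this z (|z−center|=6.900 > r=6.5); After the difference (first − rest): none of the subtracted shapes is present at this height, so the cone is unchanged — boundary = 14.11 mm. Overall, the cross-section is a single solid region. Total boundary length (outer) = 14.11 mm.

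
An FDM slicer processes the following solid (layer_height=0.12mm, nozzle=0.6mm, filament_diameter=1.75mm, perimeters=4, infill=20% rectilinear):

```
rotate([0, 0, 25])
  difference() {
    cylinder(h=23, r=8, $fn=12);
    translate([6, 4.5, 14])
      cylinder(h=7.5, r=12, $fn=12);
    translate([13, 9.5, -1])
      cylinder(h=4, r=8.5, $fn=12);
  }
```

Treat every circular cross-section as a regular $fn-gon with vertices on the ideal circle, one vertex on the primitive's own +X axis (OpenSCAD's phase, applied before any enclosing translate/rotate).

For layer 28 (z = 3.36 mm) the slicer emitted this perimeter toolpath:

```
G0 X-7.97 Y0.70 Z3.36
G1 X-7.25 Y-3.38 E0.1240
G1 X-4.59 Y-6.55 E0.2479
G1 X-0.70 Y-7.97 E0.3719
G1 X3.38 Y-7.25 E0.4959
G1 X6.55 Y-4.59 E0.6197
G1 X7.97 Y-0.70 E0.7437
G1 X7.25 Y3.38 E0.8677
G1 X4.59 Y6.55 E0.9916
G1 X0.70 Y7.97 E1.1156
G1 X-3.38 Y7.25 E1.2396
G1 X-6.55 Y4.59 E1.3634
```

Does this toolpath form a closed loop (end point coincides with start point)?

no

Start point (G0): (-7.97, 0.70). End point (last G1): the path does not return to the start — open.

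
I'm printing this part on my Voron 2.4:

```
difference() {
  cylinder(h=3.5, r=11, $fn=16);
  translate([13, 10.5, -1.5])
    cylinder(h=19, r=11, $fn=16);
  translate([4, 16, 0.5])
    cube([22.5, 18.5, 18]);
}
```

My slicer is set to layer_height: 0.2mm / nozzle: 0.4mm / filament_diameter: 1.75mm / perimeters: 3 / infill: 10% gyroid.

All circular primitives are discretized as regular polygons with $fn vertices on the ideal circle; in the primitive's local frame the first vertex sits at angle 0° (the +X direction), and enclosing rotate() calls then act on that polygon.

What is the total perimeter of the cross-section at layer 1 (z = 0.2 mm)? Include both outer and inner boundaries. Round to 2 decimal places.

At z = 0.2 mm: the r=11 cylinder contributes a regular 16-gon of circumradius 11 (perimeter = 2·16·11.000·sin(180°/16) = 68.67 mm); the cylinder at (13, 10.5): section is a regular 16-gon, circumradius r=11 (perimeter = 2·16·11.000·sin(180°/16) = 68.67 mm); the cube at (4, 16) does not reach this height (z outside [0.5, 18.5]); Subtracting the remaining from the first: starting from the r=11 cylinder, the r=11 cylinder at (13, 10.5) partially overlaps it — only the 47.51 mm² overlap (of its 370.44 mm²) is removed, clipping the outline — boundary = 68.67 mm. Overall, the cross-section is a single solid region. Total boundary length (outer) = 68.67 mm.

68.67 mm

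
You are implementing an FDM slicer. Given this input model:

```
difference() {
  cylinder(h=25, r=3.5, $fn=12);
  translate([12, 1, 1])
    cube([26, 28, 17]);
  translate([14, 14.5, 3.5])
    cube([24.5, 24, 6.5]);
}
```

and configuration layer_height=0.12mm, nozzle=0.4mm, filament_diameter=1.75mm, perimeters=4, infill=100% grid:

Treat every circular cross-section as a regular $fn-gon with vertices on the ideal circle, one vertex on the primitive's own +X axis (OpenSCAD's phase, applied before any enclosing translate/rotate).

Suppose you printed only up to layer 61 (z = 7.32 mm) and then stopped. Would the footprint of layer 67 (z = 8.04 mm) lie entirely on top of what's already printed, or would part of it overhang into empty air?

Compare the two slices. At z = 7.32: the r=3.5 cylinder contributes a regular 12-gon of circumradius 3.5 (area = (12/2)·3.500²·sin(360°/12) = 36.75 mm²); the cube at (12, 1) is present — its section is the full 26×28 rectangle (area 728.00 mm²); the cube at (14, 14.5) (footprint 24.5×24) is included at this height (area 588.00 mm²); Subtracting the remaining from the first: starting from the r=3.5 cylinder (36.75 mm²), the 26×28 cube at (12, 1) misses the remaining region (no effect); the 24.5×24 cube at (14, 14.5) misses the remaining region (no effect) — area = 36.75 mm². At z = 8.04: the r=3.5 cylinder contributes a regular 12-gon of circumradius 3.5 (area = (12/2)·3.500²·sin(360°/12) = 36.75 mm²); the cube at (12, 1) is present — its section is the full 26×28 rectangle (area 728.00 mm²); the cube at (14, 14.5) is present — its section is the full 24.5×24 rectangle (area 588.00 mm²); Taking the first minus the rest: starting from the r=3.5 cylinder (36.75 mm²), the 26×28 cube at (12, 1) misses the remaining region (no effect); the 24.5×24 cube at (14, 14.5) misses the remaining region (no effect) — area = 36.75 mm². Checking containment: the cross-section at z = 8.04 is a subset of the cross-section at z = 7.32.

entirely on top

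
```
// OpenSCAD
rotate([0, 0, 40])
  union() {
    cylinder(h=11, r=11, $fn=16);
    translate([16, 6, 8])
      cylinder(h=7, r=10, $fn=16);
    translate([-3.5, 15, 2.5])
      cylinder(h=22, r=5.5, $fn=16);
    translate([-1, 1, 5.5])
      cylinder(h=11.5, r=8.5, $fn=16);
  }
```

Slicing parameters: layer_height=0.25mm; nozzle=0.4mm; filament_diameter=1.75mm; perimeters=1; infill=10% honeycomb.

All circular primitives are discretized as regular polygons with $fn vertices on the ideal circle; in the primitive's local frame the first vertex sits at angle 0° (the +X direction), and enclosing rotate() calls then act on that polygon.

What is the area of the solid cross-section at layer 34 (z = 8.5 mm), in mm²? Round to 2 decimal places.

737.21 mm²

At z = 8.5 mm: the r=11 cylinder gives a regular 16-gon of circumradius 11 (constant along its height) (area = (16/2)·11.000²·sin(360°/16) = 370.44 mm²); the r=10 cylinder at (16, 6) contributes a regular 16-gon of circumradius 10 (area = (16/2)·10.000²·sin(360°/16) = 306.15 mm²); the r=5.5 cylinder at (-3.5, 15) contributes a regular 16-gon of circumradius 5.5 (area = (16/2)·5.500²·sin(360°/16) = 92.61 mm²); the cylinder at (-1, 1): section is a regular 16-gon, circumradius r=8.5 (area = (16/2)·8.500²·sin(360°/16) = 221.19 mm²); Combining (union): the regions partially overlap — summed areas 990.38 mm² minus the doubly-counted overlap 253.17 mm² gives 737.21 mm² — area = 737.21 mm²; (whole slice rotated 40° about Z — lengths, areas and connectivity unchanged). Overall, the cross-section is a single solid region. Net area = 737.21 mm².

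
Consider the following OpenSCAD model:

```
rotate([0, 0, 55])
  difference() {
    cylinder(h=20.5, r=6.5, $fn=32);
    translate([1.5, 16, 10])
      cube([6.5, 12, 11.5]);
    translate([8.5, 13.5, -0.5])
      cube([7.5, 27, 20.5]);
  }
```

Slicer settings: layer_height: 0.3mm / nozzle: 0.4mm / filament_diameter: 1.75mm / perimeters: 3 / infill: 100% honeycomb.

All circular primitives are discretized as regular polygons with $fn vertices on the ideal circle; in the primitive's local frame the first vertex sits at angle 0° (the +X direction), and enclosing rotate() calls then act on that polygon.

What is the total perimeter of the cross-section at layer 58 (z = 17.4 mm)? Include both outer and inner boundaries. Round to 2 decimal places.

40.78 mm

At z = 17.4 mm: the r=6.5 cylinder gives a regular 32-gon of circumradius 6.5 (constant along its height) (perimeter = 2·32·6.500·sin(180°/32) = 40.78 mm); the cube at (1.5, 16) (footprint 6.5×12) is included at this height (perimeter 37.00 mm); the 7.5×27 cube at (8.5, 13.5) contributes its full rectangle (perimeter 69.00 mm); After the difference (first − rest): starting from the r=6.5 cylinder, the 6.5×12 cube at (1.5, 16) misses the remaining region (no effect); the 7.5×27 cube at (8.5, 13.5) misses the remaining region (no effect) — boundary = 40.78 mm; (rotated 55° about Z; rotation is an isometry so areas/perimeters/island counts are preserved). Overall, the cross-section is a single solid region. Total boundary length (outer) = 40.78 mm.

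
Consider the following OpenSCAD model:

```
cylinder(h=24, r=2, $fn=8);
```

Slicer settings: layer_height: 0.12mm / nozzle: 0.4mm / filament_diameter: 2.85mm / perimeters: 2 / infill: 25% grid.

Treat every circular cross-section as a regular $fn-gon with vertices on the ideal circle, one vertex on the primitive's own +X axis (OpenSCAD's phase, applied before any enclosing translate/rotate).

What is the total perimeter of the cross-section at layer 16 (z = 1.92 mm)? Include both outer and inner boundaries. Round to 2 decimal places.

At z = 1.92 mm: the cylinder: section is a regular 8-gon, circumradius r=2 (perimeter = 2·8·2.000·sin(180°/8) = 12.25 mm). Overall, the cross-section is a single solid region. Total boundary length (outer) = 12.25 mm.

12.25 mm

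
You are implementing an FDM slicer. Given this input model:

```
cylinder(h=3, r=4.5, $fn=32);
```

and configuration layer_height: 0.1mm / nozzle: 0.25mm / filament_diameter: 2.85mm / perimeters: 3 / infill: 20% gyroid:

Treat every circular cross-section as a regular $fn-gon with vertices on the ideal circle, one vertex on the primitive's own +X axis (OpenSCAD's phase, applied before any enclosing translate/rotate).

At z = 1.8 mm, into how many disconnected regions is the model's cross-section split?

1

At z = 1.8 mm: the cylinder: section is a regular 32-gon, circumradius r=4.5. The result has 1 disconnected region.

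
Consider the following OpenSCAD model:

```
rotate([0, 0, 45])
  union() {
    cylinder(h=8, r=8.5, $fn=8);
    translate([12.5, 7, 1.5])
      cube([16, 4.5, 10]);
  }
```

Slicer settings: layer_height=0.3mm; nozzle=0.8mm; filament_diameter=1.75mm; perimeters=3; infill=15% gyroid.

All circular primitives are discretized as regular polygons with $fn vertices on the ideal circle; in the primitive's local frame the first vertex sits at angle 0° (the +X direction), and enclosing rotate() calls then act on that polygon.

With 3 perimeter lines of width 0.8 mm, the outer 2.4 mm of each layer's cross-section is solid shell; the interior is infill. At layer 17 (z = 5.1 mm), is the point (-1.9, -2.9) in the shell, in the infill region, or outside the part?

At z = 5.1 mm: the r=8.5 cylinder gives a regular 8-gon of circumradius 8.5 (constant along its height); the cube at (12.5, 7) is present — its section is the full 16×4.5 rectangle; Combining (union): the 2 present regions are separate (no shared area or edge), so areas and boundary lengths simply add and each stays a separate island — 2 connected regions; (whole slice rotated 45° about Z — lengths, areas and connectivity unchanged). Overall, the cross-section has 2 separate islands. Undo the 45° rotation: the query point maps to (-3.394, -0.707) in the un-rotated model frame. The nearest boundary edge runs (-6.01, -6.01)→(-8.50, 0.00); distance from the point to it = 4.45 mm. (Shell/infill is judged within the island containing the point — the largest one.) The point is inside the cross-section and 4.45 mm from the nearest boundary — more than the 2.4 mm shell width (3 × 0.8), so it's in the infill interior.

infill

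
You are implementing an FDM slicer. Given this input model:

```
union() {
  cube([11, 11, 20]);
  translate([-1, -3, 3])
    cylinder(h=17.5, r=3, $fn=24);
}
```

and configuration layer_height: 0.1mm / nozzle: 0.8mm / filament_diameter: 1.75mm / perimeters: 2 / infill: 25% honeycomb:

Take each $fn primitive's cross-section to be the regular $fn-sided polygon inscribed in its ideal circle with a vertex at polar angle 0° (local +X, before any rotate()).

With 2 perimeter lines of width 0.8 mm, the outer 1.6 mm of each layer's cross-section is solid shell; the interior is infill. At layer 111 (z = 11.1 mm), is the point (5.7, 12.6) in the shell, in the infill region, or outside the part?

At z = 11.1 mm: the cube (footprint 11×11) is included at this height; the r=3 cylinder at (-1, -3) gives a regular 24-gon of circumradius 3 (constant along its height); Taking the union: the 2 present regions are separate (no shared area or edge), so areas and boundary lengths simply add and each stays a separate island — 2 connected regions. Overall, the cross-section has 2 separate islands. The nearest boundary edge runs (0.00, 11.00)→(11.00, 11.00); distance from the point to it = 1.60 mm. The point is not inside any of the regions above, so it lies outside the cross-section (1.60 mm from the nearest boundary).

outside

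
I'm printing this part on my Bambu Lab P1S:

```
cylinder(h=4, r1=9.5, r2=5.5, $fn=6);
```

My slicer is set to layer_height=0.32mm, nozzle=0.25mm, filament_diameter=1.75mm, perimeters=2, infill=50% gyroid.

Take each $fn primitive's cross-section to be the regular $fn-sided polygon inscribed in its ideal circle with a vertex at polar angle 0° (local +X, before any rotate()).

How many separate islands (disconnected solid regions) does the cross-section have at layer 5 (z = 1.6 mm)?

At z = 1.6 mm: the cone: at t=0.400 of its height the radius interpolates to r₁+(r₂−r₁)t = 7.900, giving a regular 6-gon of that circumradius. Overall, the cross-section is a single solid region. Island count = 1.

1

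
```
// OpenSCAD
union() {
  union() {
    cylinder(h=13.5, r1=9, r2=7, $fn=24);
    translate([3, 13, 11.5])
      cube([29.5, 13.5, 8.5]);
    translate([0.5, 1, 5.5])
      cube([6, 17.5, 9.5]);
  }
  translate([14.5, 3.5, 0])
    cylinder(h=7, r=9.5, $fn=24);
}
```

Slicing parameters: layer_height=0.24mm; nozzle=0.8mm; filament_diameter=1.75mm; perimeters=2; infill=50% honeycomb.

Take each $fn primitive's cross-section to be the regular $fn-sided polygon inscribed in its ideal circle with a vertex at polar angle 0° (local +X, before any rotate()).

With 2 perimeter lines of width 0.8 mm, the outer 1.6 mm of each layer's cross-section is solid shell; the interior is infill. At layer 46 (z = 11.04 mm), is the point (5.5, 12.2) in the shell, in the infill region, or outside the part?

At z = 11.04 mm: the cone: at t=0.818 of its height the radius interpolates to r₁+(r₂−r₁)t = 7.364, giving a regular 24-gon of that circumradius; the cube at (3, 13) does not reach this height (z outside [11.5, 20]); the cube at (0.5, 1) (footprint 6×17.5) is included at this height; Combining (union): the regions partially overlap (shared area 30.58 mm²), so overlapping operands fuse into one piece — 1 connected region; the cylinder at (14.5, 3.5) is absent (z outside [0, 7]); Combining (union): only the result so far is present, so the union is just that shape — 1 connected region. Overall, the cross-section is a single solid region. The nearest boundary edge runs (6.50, 18.50)→(6.50, 3.39); distance from the point to it = 1.00 mm. The point is inside the cross-section, 1.00 mm from the nearest boundary — within the 1.6 mm shell band (2 × 0.8).

shell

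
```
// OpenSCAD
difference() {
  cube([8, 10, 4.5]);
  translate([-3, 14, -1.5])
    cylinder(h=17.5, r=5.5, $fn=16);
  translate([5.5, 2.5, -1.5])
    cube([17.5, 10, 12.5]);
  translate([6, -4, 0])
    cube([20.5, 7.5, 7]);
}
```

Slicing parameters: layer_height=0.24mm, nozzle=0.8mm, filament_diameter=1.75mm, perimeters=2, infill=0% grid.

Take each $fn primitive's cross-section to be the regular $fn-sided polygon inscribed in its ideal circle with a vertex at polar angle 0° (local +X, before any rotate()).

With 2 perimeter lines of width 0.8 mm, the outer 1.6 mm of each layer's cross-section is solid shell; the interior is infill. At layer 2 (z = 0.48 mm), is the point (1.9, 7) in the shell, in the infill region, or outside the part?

At z = 0.48 mm: the cube is present — its section is the full 8×10 rectangle; the r=5.5 cylinder at (-3, 14) gives a regular 16-gon of circumradius 5.5 (constant along its height); the cube at (5.5, 2.5) is present — its section is the full 17.5×10 rectangle; the 20.5×7.5 cube at (6, -4) contributes its full rectangle; Taking the first minus the rest: starting from the 8×10 cube, the r=5.5 cylinder at (-3, 14) partially overlaps it — only the 0.17 mm² overlap (of its 92.61 mm²) is removed, clipping the outline; the 17.5×10 cube at (5.5, 2.5) partially overlaps it — only the 18.75 mm² overlap (of its 175.00 mm²) is removed, clipping the outline; the 20.5×7.5 cube at (6, -4) partially overlaps it — only the 5.00 mm² overlap (of its 153.75 mm²) is removed, clipping the outline — 1 connected region. Overall, the cross-section is a single solid region. The nearest boundary edge runs (0.00, 0.00)→(0.00, 9.52); distance from the point to it = 1.90 mm. The point is inside the cross-section and 1.90 mm from the nearest boundary — more than the 1.6 mm shell width (2 × 0.8), so it's in the infill interior.

infill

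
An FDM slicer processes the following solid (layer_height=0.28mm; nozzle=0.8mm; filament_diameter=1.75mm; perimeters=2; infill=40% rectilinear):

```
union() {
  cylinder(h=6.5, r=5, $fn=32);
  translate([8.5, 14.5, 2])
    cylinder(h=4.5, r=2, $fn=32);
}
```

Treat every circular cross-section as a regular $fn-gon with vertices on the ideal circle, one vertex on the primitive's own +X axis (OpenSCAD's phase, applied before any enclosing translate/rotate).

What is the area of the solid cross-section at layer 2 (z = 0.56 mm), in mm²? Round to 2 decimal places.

78.04 mm²

At z = 0.56 mm: the r=5 cylinder gives a regular 32-gon of circumradius 5 (constant along its height) (area = (32/2)·5.000²·sin(360°/32) = 78.04 mm²); the cylinder at (8.5, 14.5) is absent (z outside [2, 6.5]); Merging all regions: only the r=5 cylinder is present, so the union is just that shape — area = 78.04 mm². Overall, the cross-section is a single solid region. Net area = 78.04 mm².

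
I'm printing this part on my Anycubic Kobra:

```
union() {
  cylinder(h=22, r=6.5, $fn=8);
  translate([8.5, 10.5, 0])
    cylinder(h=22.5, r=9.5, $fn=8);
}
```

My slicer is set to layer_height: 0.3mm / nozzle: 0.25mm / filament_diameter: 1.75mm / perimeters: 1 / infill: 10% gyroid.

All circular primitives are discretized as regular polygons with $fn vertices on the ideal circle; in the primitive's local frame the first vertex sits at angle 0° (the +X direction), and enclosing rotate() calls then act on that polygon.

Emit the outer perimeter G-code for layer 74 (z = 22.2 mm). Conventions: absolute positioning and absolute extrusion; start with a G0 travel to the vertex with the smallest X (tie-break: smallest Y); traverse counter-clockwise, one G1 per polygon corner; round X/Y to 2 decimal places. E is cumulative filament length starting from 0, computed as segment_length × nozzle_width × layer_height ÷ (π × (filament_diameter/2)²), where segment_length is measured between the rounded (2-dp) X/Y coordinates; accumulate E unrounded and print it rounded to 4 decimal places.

G0 X-1.00 Y10.50 Z22.20
G1 X1.78 Y3.78 E0.2268
G1 X8.50 Y1.00 E0.4535
G1 X15.22 Y3.78 E0.6803
G1 X18.00 Y10.50 E0.9070
G1 X15.22 Y17.22 E1.1338
G1 X8.50 Y20.00 E1.3606
G1 X1.78 Y17.22 E1.5873
G1 X-1.00 Y10.50 E1.8141

At z = 22.2 mm: the cylinder is not intersected at this z (z outside [0, 22]); the cylinder at (8.5, 10.5): section is a regular 8-gon, circumradius r=9.5; Merging all regions: only the r=9.5 cylinder at (8.5, 10.5) is present, so the union is just that shape — 1 connected region. The outline is a single polygon with 8 vertices. Extrusion per mm of travel: 0.25 × 0.3 / (π × 0.875²) = 0.031181. Accumulating E over each segment gives final E = 1.8141.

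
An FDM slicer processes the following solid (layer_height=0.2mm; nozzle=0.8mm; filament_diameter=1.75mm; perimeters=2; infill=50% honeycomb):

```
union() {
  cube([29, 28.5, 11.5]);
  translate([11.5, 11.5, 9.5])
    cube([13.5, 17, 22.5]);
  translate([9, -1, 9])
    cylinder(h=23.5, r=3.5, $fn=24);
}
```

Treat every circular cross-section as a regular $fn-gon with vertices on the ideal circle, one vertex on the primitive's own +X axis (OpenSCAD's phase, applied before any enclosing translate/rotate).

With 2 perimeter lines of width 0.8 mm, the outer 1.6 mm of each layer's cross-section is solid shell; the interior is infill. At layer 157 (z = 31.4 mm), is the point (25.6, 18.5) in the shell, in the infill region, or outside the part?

outside

At z = 31.4 mm: the cube is not intersected at this z (z outside [0, 11.5]); the cube at (11.5, 11.5) (footprint 13.5×17) is included at this height; the r=3.5 cylinder at (9, -1) contributes a regular 24-gon of circumradius 3.5; Taking the union: the 2 present regions are separate (no shared area or edge), so areas and boundary lengths simply add and each stays a separate island — 2 connected regions. Overall, the cross-section has 2 separate islands. The nearest boundary edge runs (25.00, 28.50)→(25.00, 11.50); distance from the point to it = 0.60 mm. The point is not inside any of the regions above, so it lies outside the cross-section (0.60 mm from the nearest boundary).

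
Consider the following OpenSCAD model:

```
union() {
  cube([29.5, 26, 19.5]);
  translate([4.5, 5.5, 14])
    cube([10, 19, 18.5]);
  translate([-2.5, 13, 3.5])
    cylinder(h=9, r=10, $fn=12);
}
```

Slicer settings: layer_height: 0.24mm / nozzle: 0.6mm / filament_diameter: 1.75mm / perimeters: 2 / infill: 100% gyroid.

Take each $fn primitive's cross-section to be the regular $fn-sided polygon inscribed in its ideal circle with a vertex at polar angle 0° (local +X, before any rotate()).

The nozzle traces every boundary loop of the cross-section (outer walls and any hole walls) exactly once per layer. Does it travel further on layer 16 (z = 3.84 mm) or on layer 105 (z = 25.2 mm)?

layer 16 (z = 3.84 mm)

Layer 16 (z = 3.84): the cube (footprint 29.5×26) is included at this height (perimeter 111.00 mm); the cube at (4.5, 5.5) does not reach this height (z outside [14, 32.5]); the r=10 cylinder at (-2.5, 13) contributes a regular 12-gon of circumradius 10 (perimeter = 2·12·10.000·sin(180°/12) = 62.12 mm); Merging all regions: the regions partially overlap (shared area 101.67 mm²), so the edge portions inside another operand are dropped and the merged outline is re-measured after clipping — boundary = 128.57 mm. So its perimeter = 128.57 mm. Layer 105 (z = 25.2): the cube is absent (z outside [0, 19.5]); the 10×19 cube at (4.5, 5.5) contributes its full rectangle (perimeter 58.00 mm); the cylinder at (-2.5, 13) is not intersected at this z (z outside [3.5, 12.5]); Combining (union): only the 10×19 cube at (4.5, 5.5) is present, so the union is just that shape — boundary = 58.00 mm. So its perimeter = 58.00 mm. Layer 16 is larger (128.57 vs 58.00 mm).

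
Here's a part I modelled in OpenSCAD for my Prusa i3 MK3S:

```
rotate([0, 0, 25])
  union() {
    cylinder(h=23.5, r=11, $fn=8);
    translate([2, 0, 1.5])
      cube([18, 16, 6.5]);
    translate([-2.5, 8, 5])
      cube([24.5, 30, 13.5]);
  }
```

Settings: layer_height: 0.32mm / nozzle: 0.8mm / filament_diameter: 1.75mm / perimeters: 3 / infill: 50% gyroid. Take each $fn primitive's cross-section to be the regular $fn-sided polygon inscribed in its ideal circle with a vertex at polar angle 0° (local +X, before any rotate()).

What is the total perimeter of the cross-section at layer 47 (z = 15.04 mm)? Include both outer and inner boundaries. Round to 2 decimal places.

154.10 mm

At z = 15.04 mm: the cylinder: section is a regular 8-gon, circumradius r=11 (perimeter = 2·8·11.000·sin(180°/8) = 67.35 mm); the cube at (2, 0) is absent (z outside [1.5, 8]); the cube at (-2.5, 8) (footprint 24.5×30) is included at this height (perimeter 109.00 mm); Taking the union: the regions partially overlap (shared area 17.07 mm²), so the edge portions inside another operand are dropped and the merged outline is re-measured after clipping — boundary = 154.10 mm; (rotated 25° about Z; rotation is an isometry so areas/perimeters/island counts are preserved). Overall, the cross-section is a single solid region. Total boundary length (outer) = 154.10 mm.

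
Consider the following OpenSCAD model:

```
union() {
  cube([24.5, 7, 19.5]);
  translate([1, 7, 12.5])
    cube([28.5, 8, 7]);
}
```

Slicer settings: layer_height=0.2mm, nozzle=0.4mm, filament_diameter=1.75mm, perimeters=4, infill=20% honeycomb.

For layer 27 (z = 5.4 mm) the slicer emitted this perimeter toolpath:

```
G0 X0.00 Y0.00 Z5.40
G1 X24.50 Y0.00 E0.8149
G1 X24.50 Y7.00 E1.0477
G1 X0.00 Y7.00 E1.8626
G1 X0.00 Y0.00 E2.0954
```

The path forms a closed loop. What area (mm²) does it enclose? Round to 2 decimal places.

Apply the shoelace formula to the sequence of (X, Y) vertices; enclosed area = 171.50 mm².

171.50 mm²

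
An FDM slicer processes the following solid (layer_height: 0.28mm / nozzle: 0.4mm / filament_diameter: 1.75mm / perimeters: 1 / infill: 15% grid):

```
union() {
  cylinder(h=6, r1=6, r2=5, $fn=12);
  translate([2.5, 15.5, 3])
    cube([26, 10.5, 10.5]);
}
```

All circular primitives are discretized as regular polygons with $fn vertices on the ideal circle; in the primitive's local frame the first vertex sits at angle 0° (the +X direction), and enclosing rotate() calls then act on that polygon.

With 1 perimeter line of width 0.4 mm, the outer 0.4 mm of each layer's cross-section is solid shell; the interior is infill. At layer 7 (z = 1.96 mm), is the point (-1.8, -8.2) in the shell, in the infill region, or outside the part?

At z = 1.96 mm: the cone (r1=6→r2=5) has section circumradius 5.673 here — a regular 12-gon; the cube at (2.5, 15.5) does not reach this height (z outside [3, 13.5]); Combining (union): only the cone is present, so the union is just that shape — 1 connected region. Overall, the cross-section is a single solid region. The nearest boundary edge runs (-2.84, -4.91)→(-0.00, -5.67); distance from the point to it = 2.91 mm. The point is not inside any of the regions above, so it lies outside the cross-section (2.91 mm from the nearest boundary).

outside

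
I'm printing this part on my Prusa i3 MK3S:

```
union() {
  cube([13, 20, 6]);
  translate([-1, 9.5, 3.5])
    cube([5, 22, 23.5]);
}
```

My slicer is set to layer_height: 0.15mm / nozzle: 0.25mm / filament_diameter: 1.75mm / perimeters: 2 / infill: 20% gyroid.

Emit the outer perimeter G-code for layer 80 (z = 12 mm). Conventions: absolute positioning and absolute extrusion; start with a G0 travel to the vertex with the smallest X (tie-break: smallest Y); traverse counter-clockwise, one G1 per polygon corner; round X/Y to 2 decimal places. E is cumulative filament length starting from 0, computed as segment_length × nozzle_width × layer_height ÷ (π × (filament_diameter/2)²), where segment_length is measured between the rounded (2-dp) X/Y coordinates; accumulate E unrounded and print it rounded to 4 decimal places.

At z = 12 mm: the cube is absent (z outside [0, 6]); the cube at (-1, 9.5) (footprint 5×22) is included at this height; Combining (union): only the 5×22 cube at (-1, 9.5) is present, so the union is just that shape — 1 connected region. The outline is a single polygon with 4 vertices. Extrusion per mm of travel: 0.25 × 0.15 / (π × 0.875²) = 0.015591. Accumulating E over each segment gives final E = 0.8419.

G0 X-1.00 Y9.50 Z12.00
G1 X4.00 Y9.50 E0.0780
G1 X4.00 Y31.50 E0.4209
G1 X-1.00 Y31.50 E0.4989
G1 X-1.00 Y9.50 E0.8419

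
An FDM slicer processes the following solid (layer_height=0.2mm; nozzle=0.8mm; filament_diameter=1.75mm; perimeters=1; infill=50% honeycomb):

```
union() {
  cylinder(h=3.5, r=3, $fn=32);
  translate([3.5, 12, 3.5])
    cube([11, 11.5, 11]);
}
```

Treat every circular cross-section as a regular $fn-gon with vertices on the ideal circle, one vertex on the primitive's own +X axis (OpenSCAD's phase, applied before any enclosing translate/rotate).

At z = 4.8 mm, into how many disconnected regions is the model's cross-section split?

1

At z = 4.8 mm: the cylinder does not reach this height (z outside [0, 3.5]); the 11×11.5 cube at (3.5, 12) contributes its full rectangle; Taking the union: only the 11×11.5 cube at (3.5, 12) is present, so the union is just that shape — 1 connected region. The result has 1 disconnected region.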